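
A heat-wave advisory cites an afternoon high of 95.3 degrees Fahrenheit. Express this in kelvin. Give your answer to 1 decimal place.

First to °C: 35.17 °C.
Then to K: 308.3 K.

308.3 K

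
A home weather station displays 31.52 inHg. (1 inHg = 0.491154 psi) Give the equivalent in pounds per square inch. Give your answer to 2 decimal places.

1 inHg = 0.491154 psi, so 31.52 × 0.491154 = 15.48 psi.

15.48 psi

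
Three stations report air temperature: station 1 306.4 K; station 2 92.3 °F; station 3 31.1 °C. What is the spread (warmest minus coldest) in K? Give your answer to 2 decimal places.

2.40 K

station 1: 306.4 K = 33.250 °C.
station 2: 92.3 °F = 33.500 °C.
Spread: 33.500 − 31.100 = 2.400 °C.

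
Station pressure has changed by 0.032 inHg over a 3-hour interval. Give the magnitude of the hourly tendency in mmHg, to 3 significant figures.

0.271 mmHg per hour

0.032 inHg / 3 h × 25.4 mmHg/inHg = 0.271 mmHg/h.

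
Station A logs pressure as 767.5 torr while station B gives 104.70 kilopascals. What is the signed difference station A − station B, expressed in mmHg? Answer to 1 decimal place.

station B: 104.70 kPa = 785.314 mmHg.
Difference: 767.500 − 785.314 = -17.8 mmHg.

-17.8 mmHg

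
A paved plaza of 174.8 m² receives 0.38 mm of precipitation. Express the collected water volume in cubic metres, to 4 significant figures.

0.06642 cubic metres

1 mm over 1 m² is 1 L, so volume = 0.38 × 174.8 = 66.424 L = 0.06642 m³.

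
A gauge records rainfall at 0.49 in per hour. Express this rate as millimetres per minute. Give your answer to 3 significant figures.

0.49 in/hour × 25.4 mm/in × 0.0166667 hour/minute = 0.207 mm/minute.

0.207 mm/minute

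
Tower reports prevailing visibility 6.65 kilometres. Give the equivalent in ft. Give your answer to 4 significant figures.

21820 ft

1 km = 3280.84 ft, so 6.65 × 3280.84 = 21820 ft.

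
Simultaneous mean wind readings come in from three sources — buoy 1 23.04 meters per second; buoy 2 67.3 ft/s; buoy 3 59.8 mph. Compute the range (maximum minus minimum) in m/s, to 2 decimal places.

buoy 2: 67.3 ft/s = 20.5130 m/s.
buoy 3: 59.8 mph = 26.7330 m/s.
Spread: 26.7330 − 20.5130 = 6.22 m/s.

6.22 m/s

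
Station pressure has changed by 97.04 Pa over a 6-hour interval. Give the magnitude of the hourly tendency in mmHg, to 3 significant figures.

97.04 Pa / 6 h × 0.00750062 mmHg/Pa = 0.121 mmHg/h.

0.121 mmHg per hour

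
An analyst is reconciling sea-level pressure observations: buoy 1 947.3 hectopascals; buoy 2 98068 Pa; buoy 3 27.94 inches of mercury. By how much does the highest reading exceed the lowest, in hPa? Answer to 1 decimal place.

34.5 hPa

buoy 2: 98068 Pa = 980.680 hPa.
buoy 3: 27.94 inHg = 946.157 hPa.
Spread: 980.680 − 946.157 = 34.5 hPa.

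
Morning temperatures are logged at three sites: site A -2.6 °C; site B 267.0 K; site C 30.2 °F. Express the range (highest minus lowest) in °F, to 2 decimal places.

site B: 267.0 K = -6.150 °C.
site C: 30.2 °F = -1.000 °C.
Spread: (-1.000) − (-6.150) = 5.150 °C = 9.27 °F.

9.27 °F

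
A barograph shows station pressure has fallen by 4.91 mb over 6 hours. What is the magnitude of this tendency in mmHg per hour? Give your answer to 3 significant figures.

4.91 mb / 6 h × 0.750062 mmHg/mb = 0.614 mmHg/h.

0.614 mmHg per hour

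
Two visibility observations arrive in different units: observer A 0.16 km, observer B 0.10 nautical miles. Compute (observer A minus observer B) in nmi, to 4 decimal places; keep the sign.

-0.0136 nmi

observer A: 0.16 km = 0.086393 nmi.
Difference: 0.086393 − 0.100000 = -0.0136 nmi.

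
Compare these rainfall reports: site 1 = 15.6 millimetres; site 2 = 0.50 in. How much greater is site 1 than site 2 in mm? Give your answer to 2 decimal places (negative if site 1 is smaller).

2.90 mm

site 2: 0.50 in = 12.7000 mm.
Difference: 15.6000 − 12.7000 = 2.90 mm.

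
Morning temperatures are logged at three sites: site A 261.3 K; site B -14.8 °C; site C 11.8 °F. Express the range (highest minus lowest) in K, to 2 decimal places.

3.58 K

site A: 261.3 K = -11.850 °C.
site C: 11.8 °F = -11.222 °C.
Spread: (-11.222) − (-14.800) = 3.578 °C.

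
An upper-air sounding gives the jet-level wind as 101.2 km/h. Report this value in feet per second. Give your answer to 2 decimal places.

92.23 ft/s

1 km/h = 0.911344 ft/s, so 101.2 × 0.911344 = 92.23 ft/s.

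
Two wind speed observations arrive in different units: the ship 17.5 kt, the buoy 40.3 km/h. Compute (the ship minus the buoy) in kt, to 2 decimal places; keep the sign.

-4.26 kt

the buoy: 40.3 km/h = 21.7603 kt.
Difference: 17.5000 − 21.7603 = -4.26 kt.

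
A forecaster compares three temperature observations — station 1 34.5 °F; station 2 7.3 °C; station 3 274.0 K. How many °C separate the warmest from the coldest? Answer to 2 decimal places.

6.45 °C

station 1: 34.5 °F = 1.389 °C.
station 3: 274.0 K = 0.850 °C.
Spread: 7.300 − 0.850 = 6.450 °C.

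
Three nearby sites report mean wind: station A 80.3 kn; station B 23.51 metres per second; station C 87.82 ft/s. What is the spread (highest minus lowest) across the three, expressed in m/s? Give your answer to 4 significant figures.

17.80 m/s

station A: 80.3 kt = 41.3099 m/s.
station C: 87.82 ft/s = 26.7675 m/s.
Spread: 41.3099 − 23.5100 = 17.80 m/s.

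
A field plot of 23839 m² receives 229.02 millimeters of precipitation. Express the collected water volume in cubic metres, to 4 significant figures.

1 mm over 1 m² is 1 L, so volume = 229.02 × 23839 = 5459607.8 L = 5460 m³.

5460 cubic metres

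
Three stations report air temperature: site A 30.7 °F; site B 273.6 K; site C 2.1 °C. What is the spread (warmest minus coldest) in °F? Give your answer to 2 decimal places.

5.08 °F

site A: 30.7 °F = -0.722 °C.
site B: 273.6 K = 0.450 °C.
Spread: 2.100 − (-0.722) = 2.822 °C = 5.08 °F.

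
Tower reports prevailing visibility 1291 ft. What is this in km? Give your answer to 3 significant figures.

0.393 km

1 ft = 0.0003048 km, so 1291 × 0.0003048 = 0.393 km.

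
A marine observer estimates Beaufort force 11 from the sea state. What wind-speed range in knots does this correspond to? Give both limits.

Beaufort 11 (violent storm) spans 56–63 knots.

56 to 63 kt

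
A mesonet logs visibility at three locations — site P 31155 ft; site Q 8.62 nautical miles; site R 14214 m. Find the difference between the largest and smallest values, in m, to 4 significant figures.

site P: 31155 ft = 9496.04 m.
site Q: 8.62 nmi = 15964.24 m.
Spread: 15964.24 − 9496.04 = 6468 m.

6468 m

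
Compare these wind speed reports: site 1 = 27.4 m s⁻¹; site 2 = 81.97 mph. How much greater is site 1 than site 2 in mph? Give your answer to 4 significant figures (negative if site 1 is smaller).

site 1: 27.4 m/s = 61.2921 mph.
Difference: 61.2921 − 81.9700 = -20.68 mph.

-20.68 mph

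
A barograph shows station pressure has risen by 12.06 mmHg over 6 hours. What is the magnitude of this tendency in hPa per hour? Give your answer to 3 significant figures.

2.68 hPa per hour

12.06 mmHg / 6 h × 1.33322 hPa/mmHg = 2.68 hPa/h.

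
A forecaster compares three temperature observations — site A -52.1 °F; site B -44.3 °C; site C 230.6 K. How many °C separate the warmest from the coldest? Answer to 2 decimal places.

4.17 °C

site A: -52.1 °F = -46.722 °C.
site C: 230.6 K = -42.550 °C.
Spread: (-42.550) − (-46.722) = 4.172 °C.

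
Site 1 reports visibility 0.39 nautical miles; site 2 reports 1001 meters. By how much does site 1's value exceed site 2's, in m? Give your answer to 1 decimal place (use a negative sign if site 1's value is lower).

-278.7 m

site 1: 0.39 nmi = 722.280 m.
Difference: 722.280 − 1001.000 = -278.7 m.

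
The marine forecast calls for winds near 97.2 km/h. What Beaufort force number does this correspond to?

Beaufort force 10

97.2 km/h = 27.0 m/s, which is Beaufort 10 (storm, 24.5–28.4 m/s).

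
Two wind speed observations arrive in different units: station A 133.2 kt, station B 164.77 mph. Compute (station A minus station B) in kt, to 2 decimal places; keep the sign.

-9.98 kt

station B: 164.77 mph = 143.1812 kt.
Difference: 133.2000 − 143.1812 = -9.98 kt.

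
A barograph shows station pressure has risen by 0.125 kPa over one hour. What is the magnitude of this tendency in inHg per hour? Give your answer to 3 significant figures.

0.125 kPa / 1 h × 0.2953 inHg/kPa = 0.0369 inHg/h.

0.0369 inHg per hour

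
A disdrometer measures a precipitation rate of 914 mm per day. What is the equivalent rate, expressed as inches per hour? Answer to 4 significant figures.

1.499 in/hour

914 mm/day × 0.0393701 in/mm × 0.0416667 day/hour = 1.499 in/hour.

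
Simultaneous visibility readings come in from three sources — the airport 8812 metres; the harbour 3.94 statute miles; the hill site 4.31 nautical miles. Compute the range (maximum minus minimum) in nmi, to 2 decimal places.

1.33 nmi

the airport: 8812 m = 4.7581 nmi.
the harbour: 3.94 SM = 3.4238 nmi.
Spread: 4.7581 − 3.4238 = 1.33 nmi.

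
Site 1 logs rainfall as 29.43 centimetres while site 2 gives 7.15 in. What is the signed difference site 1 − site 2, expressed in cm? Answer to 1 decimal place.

11.3 cm

site 2: 7.15 in = 18.161 cm.
Difference: 29.430 − 18.161 = 11.3 cm.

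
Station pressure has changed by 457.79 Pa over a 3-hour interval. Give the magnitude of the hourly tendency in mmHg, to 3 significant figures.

1.14 mmHg per hour

457.79 Pa / 3 h × 0.00750062 mmHg/Pa = 1.14 mmHg/h.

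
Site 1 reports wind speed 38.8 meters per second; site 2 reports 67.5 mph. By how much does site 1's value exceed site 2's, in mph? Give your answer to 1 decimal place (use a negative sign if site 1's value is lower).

19.3 mph

site 1: 38.8 m/s = 86.793 mph.
Difference: 86.793 − 67.500 = 19.3 mph.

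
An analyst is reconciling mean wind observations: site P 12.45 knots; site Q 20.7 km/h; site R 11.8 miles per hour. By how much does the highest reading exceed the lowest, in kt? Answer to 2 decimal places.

2.20 kt

site Q: 20.7 km/h = 11.1771 kt.
site R: 11.8 mph = 10.2539 kt.
Spread: 12.4500 − 10.2539 = 2.20 kt.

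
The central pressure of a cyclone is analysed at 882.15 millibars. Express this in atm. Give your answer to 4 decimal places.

0.8706 atm

1 mb = 0.000986923 atm, so 882.15 × 0.000986923 = 0.8706 atm.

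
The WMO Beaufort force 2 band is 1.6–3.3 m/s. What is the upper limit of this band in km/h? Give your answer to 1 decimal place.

11.9 km/h

1.6–3.3 m/s × 3.6 = 5.8–11.9 km/h.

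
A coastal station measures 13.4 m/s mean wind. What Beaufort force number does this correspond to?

Beaufort force 6

13.4 m/s lies in the Beaufort 6 band (strong breeze, 10.8–13.8 m/s).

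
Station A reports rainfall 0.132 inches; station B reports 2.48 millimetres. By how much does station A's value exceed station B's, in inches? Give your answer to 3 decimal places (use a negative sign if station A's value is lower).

0.034 in

station B: 2.48 mm = 0.09764 in.
Difference: 0.13200 − 0.09764 = 0.034 in.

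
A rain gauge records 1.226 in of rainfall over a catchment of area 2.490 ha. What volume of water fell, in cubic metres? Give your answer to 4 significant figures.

775.4 cubic metres

Depth: 1.226 in × 25.4 = 31.1404 mm.
Area: 2.490 ha = 24900 m².
1 mm over 1 m² is 1 L, so volume = 31.1404 × 24900 = 775395.96 L = 775.4 m³.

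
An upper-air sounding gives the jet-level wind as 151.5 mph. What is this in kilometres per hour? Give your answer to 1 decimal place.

1 mph = 1.60934 km/h, so 151.5 × 1.60934 = 243.8 km/h.

243.8 km/h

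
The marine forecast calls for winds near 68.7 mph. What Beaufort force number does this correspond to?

Beaufort force 11

68.7 mph = 30.7 m/s, which is Beaufort 11 (violent storm, 28.5–32.6 m/s).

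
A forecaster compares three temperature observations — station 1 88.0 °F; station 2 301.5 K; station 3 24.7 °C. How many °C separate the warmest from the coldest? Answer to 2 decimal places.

station 1: 88.0 °F = 31.111 °C.
station 2: 301.5 K = 28.350 °C.
Spread: 31.111 − 24.700 = 6.411 °C.

6.41 °C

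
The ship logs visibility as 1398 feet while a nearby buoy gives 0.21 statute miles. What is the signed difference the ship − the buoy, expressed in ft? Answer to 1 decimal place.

the buoy: 0.21 SM = 1108.800 ft.
Difference: 1398.000 − 1108.800 = 289.2 ft.

289.2 ft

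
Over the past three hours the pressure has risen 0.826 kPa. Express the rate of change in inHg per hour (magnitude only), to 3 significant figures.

0.826 kPa / 3 h × 0.2953 inHg/kPa = 0.0813 inHg/h.

0.0813 inHg per hour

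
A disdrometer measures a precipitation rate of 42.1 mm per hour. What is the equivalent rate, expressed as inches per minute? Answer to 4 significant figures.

42.1 mm/hour × 0.0393701 in/mm × 0.0166667 hour/minute = 0.02762 in/minute.

0.02762 in/minute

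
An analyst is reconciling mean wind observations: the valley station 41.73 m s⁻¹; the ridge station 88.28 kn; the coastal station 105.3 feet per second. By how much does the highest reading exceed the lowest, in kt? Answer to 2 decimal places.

25.89 kt

the valley station: 41.73 m/s = 81.1166 kt.
the coastal station: 105.3 ft/s = 62.3885 kt.
Spread: 88.2800 − 62.3885 = 25.89 kt.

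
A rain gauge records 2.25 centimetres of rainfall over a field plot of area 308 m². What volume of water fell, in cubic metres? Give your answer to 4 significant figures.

Depth: 2.25 cm × 10 = 22.5 mm.
1 mm over 1 m² is 1 L, so volume = 22.5 × 308 = 6930 L = 6.930 m³.

6.930 cubic metres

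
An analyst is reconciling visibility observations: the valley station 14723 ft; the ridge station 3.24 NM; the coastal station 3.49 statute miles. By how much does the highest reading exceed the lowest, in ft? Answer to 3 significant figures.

the ridge station: 3.24 nmi = 19686.61 ft.
the coastal station: 3.49 SM = 18427.20 ft.
Spread: 19686.61 − 14723.00 = 4960 ft.

4960 ft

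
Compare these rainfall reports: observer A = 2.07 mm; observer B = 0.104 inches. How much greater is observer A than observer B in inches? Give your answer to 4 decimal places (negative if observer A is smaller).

-0.0225 in

observer A: 2.07 mm = 0.081496 in.
Difference: 0.081496 − 0.104000 = -0.0225 in.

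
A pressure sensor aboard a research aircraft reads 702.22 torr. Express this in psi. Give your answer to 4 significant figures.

1 mmHg = 0.0193368 psi, so 702.22 × 0.0193368 = 13.58 psi.

13.58 psi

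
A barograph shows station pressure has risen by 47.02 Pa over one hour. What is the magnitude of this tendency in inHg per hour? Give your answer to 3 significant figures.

0.0139 inHg per hour

47.02 Pa / 1 h × 0.0002953 inHg/Pa = 0.0139 inHg/h.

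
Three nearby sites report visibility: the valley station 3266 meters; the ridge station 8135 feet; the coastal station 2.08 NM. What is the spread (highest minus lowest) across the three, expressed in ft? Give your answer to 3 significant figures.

4500 ft

the valley station: 3266 m = 10715.22 ft.
the coastal station: 2.08 nmi = 12638.32 ft.
Spread: 12638.32 − 8135.00 = 4500 ft.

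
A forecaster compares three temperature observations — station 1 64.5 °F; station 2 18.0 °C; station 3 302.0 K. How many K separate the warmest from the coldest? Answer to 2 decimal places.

10.85 K

station 1: 64.5 °F = 18.056 °C.
station 3: 302.0 K = 28.850 °C.
Spread: 28.850 − 18.000 = 10.850 °C.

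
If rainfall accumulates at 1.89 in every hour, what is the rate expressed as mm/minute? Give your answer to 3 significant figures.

1.89 in/hour × 25.4 mm/in × 0.0166667 hour/minute = 0.800 mm/minute.

0.800 mm/minute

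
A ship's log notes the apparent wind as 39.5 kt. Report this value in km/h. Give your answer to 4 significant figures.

73.15 km/h

1 kt = 1.852 km/h, so 39.5 × 1.852 = 73.15 km/h.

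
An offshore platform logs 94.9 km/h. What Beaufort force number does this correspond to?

Beaufort force 10

94.9 km/h = 26.4 m/s, which is Beaufort 10 (storm, 24.5–28.4 m/s).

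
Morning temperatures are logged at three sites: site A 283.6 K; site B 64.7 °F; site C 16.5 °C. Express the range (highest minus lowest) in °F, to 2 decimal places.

site A: 283.6 K = 10.450 °C.
site B: 64.7 °F = 18.167 °C.
Spread: 18.167 − 10.450 = 7.717 °C = 13.89 °F.

13.89 °F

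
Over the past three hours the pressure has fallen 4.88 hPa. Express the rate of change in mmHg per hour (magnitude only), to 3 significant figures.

1.22 mmHg per hour

4.88 hPa / 3 h × 0.750062 mmHg/hPa = 1.22 mmHg/h.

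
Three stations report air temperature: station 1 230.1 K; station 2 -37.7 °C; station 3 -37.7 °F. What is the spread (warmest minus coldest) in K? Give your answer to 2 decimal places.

5.35 K

station 1: 230.1 K = -43.050 °C.
station 3: -37.7 °F = -38.722 °C.
Spread: (-37.700) − (-43.050) = 5.350 °C.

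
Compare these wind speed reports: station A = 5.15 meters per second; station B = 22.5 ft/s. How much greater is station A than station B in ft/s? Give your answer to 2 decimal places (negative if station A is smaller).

-5.60 ft/s

station A: 5.15 m/s = 16.8963 ft/s.
Difference: 16.8963 − 22.5000 = -5.60 ft/s.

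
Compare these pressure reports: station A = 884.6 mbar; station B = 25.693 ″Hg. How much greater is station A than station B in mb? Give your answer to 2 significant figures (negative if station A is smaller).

station B: 25.693 inHg = 870.06 mb.
Difference: 884.60 − 870.06 = 15 mb.

15 mb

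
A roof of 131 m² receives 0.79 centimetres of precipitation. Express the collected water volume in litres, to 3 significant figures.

Depth: 0.79 cm × 10 = 7.9 mm.
1 mm over 1 m² is 1 L, so volume = 7.9 × 131 = 1034.9 L ≈ 1030 L.

1030 litres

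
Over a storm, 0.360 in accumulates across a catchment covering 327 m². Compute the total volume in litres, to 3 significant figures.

2990 litres

Depth: 0.360 in × 25.4 = 9.144 mm.
1 mm over 1 m² is 1 L, so volume = 9.144 × 327 = 2990.088 L ≈ 2990 L.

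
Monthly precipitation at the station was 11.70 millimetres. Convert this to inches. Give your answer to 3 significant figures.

0.461 in

1 mm = 0.0393701 in, so 11.70 × 0.0393701 = 0.461 in.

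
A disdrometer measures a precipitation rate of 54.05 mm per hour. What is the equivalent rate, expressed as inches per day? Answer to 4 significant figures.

54.05 mm/hour × 0.0393701 in/mm × 24 hour/day = 51.07 in/day.

51.07 in/day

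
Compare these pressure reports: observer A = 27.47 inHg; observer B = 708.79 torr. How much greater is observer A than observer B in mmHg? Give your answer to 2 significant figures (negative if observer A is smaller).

observer A: 27.47 inHg = 697.74 mmHg.
Difference: 697.74 − 708.79 = -11 mmHg.

-11 mmHg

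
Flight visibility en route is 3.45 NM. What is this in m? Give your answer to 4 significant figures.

1 nmi = 1852 m, so 3.45 × 1852 = 6389 m.

6389 m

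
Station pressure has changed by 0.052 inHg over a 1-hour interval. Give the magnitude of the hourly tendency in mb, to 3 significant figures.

0.052 inHg / 1 h × 33.8639 mb/inHg = 1.76 mb/h.

1.76 mb per hour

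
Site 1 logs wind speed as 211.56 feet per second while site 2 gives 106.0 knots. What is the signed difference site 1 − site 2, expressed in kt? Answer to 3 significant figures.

19.3 kt

site 1: 211.56 ft/s = 125.346 kt.
Difference: 125.346 − 106.000 = 19.3 kt.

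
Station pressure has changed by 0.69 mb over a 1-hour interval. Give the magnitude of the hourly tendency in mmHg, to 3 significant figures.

0.518 mmHg per hour

0.69 mb / 1 h × 0.750062 mmHg/mb = 0.518 mmHg/h.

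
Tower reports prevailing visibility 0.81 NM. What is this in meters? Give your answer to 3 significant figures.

1500 m

1 nmi = 1852 m, so 0.81 × 1852 = 1500 m.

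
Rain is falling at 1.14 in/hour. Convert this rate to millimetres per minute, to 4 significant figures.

0.4826 mm/minute

1.14 in/hour × 25.4 mm/in × 0.0166667 hour/minute = 0.4826 mm/minute.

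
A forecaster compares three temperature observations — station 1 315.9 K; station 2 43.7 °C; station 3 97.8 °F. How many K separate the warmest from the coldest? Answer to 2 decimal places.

station 1: 315.9 K = 42.750 °C.
station 3: 97.8 °F = 36.556 °C.
Spread: 43.700 − 36.556 = 7.144 °C.

7.14 K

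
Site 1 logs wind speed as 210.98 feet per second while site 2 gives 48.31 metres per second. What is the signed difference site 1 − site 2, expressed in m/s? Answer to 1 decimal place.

site 1: 210.98 ft/s = 64.307 m/s.
Difference: 64.307 − 48.310 = 16.0 m/s.

16.0 m/s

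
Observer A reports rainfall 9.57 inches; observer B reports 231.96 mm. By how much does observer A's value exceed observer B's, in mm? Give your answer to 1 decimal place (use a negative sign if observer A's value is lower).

observer A: 9.57 in = 243.078 mm.
Difference: 243.078 − 231.960 = 11.1 mm.

11.1 mm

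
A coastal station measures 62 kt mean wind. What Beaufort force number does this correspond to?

62 kt lies in the Beaufort 11 band (violent storm, 56–63 kt).

Beaufort force 11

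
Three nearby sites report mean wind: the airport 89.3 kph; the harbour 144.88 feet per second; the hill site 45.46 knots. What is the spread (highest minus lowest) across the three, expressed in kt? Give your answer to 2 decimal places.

40.38 kt

the airport: 89.3 km/h = 48.2181 kt.
the harbour: 144.88 ft/s = 85.8391 kt.
Spread: 85.8391 − 45.4600 = 40.38 kt.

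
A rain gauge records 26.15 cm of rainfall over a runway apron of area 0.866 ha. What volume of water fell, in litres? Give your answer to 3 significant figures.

Depth: 26.15 cm × 10 = 261.5 mm.
Area: 0.866 ha = 8660 m².
1 mm over 1 m² is 1 L, so volume = 261.5 × 8660 = 2264590 L ≈ 2260000 L.

2260000 litres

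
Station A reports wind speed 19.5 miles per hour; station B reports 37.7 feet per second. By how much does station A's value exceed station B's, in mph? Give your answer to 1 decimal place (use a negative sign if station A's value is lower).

-6.2 mph

station B: 37.7 ft/s = 25.705 mph.
Difference: 19.500 − 25.705 = -6.2 mph.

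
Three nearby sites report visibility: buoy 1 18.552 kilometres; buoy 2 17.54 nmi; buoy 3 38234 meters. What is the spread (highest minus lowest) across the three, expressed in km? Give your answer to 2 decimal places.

buoy 2: 17.54 nmi = 32.4841 km.
buoy 3: 38234 m = 38.2340 km.
Spread: 38.2340 − 18.5520 = 19.68 km.

19.68 km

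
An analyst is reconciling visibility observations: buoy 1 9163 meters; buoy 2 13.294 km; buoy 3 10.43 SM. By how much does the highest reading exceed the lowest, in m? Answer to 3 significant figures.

7620 m

buoy 2: 13.294 km = 13294.00 m.
buoy 3: 10.43 SM = 16785.46 m.
Spread: 16785.46 − 9163.00 = 7620 m.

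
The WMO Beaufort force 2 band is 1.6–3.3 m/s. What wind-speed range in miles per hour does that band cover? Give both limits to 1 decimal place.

1.6–3.3 m/s × 2.237 = 3.6–7.4 mph.

3.6 to 7.4 mph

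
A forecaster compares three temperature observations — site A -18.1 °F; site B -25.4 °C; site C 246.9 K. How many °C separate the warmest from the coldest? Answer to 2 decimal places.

site A: -18.1 °F = -27.833 °C.
site C: 246.9 K = -26.250 °C.
Spread: (-25.400) − (-27.833) = 2.433 °C.

2.43 °C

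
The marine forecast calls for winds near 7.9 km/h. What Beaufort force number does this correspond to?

Beaufort force 2

7.9 km/h = 2.2 m/s, which is Beaufort 2 (light breeze, 1.6–3.3 m/s).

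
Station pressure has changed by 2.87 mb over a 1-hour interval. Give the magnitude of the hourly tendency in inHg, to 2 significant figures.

2.87 mb / 1 h × 0.02953 inHg/mb = 0.085 inHg/h.

0.085 inHg per hour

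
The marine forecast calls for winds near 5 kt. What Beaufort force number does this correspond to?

5 kt lies in the Beaufort 2 band (light breeze, 4–6 kt).

Beaufort force 2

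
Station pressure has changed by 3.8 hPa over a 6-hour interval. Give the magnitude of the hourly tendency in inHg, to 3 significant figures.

0.0187 inHg per hour

3.8 hPa / 6 h × 0.02953 inHg/hPa = 0.0187 inHg/h.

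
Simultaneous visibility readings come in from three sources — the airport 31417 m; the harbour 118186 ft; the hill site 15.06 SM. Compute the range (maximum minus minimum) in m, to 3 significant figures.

the harbour: 118186 ft = 36023.09 m.
the hill site: 15.06 SM = 24236.72 m.
Spread: 36023.09 − 24236.72 = 11800 m.

11800 m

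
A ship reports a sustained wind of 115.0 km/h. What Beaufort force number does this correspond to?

Beaufort force 11

115.0 km/h = 31.9 m/s, which is Beaufort 11 (violent storm, 28.5–32.6 m/s).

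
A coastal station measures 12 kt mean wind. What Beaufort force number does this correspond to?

Beaufort force 4

12 kt lies in the Beaufort 4 band (moderate breeze, 11–16 kt).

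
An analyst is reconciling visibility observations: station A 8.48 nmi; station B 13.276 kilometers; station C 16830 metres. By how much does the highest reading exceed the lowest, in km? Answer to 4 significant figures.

3.554 km

station A: 8.48 nmi = 15.70496 km.
station C: 16830 m = 16.83000 km.
Spread: 16.83000 − 13.27600 = 3.554 km.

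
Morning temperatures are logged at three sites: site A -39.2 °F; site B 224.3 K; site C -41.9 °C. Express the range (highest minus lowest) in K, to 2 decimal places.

site A: -39.2 °F = -39.556 °C.
site B: 224.3 K = -48.850 °C.
Spread: (-39.556) − (-48.850) = 9.294 °C.

9.29 K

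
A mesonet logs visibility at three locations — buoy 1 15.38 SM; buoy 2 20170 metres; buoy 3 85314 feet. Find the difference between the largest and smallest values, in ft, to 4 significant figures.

19140 ft

buoy 1: 15.38 SM = 81206.40 ft.
buoy 2: 20170 m = 66174.54 ft.
Spread: 85314.00 − 66174.54 = 19140 ft.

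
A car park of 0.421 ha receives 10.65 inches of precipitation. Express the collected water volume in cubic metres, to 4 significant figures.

1139 cubic metres

Depth: 10.65 in × 25.4 = 270.51 mm.
Area: 0.421 ha = 4210 m².
1 mm over 1 m² is 1 L, so volume = 270.51 × 4210 = 1138847.1 L = 1139 m³.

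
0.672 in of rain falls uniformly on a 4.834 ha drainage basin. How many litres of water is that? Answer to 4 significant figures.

Depth: 0.672 in × 25.4 = 17.0688 mm.
Area: 4.834 ha = 48340 m².
1 mm over 1 m² is 1 L, so volume = 17.0688 × 48340 = 825105.79 L ≈ 825100 L.

825100 litres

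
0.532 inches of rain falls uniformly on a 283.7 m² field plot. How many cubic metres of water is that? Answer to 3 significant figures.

3.83 cubic metres

Depth: 0.532 in × 25.4 = 13.5128 mm.
1 mm over 1 m² is 1 L, so volume = 13.5128 × 283.7 = 3833.5814 L = 3.83 m³.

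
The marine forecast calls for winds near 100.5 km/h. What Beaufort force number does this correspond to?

Beaufort force 10

100.5 km/h = 27.9 m/s, which is Beaufort 10 (storm, 24.5–28.4 m/s).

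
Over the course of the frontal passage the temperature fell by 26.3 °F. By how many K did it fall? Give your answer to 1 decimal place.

A change of 1 °C equals a change of 1.8 °F: ΔK = 26.3 × 0.5556 = 14.6 K.

14.6 K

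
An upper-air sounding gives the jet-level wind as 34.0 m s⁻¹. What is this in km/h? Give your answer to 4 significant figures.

1 m/s = 3.6 km/h, so 34.0 × 3.6 = 122.4 km/h.

122.4 km/h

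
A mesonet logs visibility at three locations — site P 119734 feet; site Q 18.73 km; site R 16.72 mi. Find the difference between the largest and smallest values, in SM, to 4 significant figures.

site P: 119734 ft = 22.6769 SM.
site Q: 18.73 km = 11.6383 SM.
Spread: 22.6769 − 11.6383 = 11.04 SM.

11.04 SM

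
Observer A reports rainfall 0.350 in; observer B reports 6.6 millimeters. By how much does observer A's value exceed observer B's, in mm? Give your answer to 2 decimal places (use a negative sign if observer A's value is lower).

2.29 mm

observer A: 0.350 in = 8.8900 mm.
Difference: 8.8900 − 6.6000 = 2.29 mm.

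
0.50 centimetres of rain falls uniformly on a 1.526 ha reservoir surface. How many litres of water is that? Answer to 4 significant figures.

76300 litres

Depth: 0.50 cm × 10 = 5 mm.
Area: 1.526 ha = 15260 m².
1 mm over 1 m² is 1 L, so volume = 5 × 15260 = 76300 L.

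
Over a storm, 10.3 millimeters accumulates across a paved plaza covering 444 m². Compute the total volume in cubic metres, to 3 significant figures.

4.57 cubic metres

1 mm over 1 m² is 1 L, so volume = 10.3 × 444 = 4573.2 L = 4.57 m³.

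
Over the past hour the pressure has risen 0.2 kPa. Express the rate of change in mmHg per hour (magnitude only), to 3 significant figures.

0.2 kPa / 1 h × 7.50062 mmHg/kPa = 1.50 mmHg/h.

1.50 mmHg per hour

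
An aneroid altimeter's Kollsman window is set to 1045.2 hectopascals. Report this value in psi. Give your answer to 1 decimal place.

15.2 psi

1 hPa = 0.0145038 psi, so 1045.2 × 0.0145038 = 15.2 psi.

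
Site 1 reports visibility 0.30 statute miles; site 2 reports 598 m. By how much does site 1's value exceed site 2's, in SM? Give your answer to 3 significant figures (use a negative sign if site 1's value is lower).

site 2: 598 m = 0.371580 SM.
Difference: 0.300000 − 0.371580 = -0.0716 SM.

-0.0716 SM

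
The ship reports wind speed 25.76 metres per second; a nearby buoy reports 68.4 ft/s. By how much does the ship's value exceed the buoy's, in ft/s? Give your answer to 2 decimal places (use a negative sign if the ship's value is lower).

the ship: 25.76 m/s = 84.5144 ft/s.
Difference: 84.5144 − 68.4000 = 16.11 ft/s.

16.11 ft/s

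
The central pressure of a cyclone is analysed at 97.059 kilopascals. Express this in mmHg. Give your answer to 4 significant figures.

1 kPa = 7.50062 mmHg, so 97.059 × 7.50062 = 728.0 mmHg.

728.0 mmHg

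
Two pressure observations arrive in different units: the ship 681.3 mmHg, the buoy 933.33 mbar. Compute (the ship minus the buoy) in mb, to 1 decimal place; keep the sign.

-25.0 mb

the ship: 681.3 mmHg = 908.325 mb.
Difference: 908.325 − 933.330 = -25.0 mb.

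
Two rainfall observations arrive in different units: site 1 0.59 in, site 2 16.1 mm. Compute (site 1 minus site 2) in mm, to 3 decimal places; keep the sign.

site 1: 0.59 in = 14.98600 mm.
Difference: 14.98600 − 16.10000 = -1.114 mm.

-1.114 mm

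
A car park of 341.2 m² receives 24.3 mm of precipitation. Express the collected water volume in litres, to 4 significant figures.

8291 litres

1 mm over 1 m² is 1 L, so volume = 24.3 × 341.2 = 8291.16 L ≈ 8291 L.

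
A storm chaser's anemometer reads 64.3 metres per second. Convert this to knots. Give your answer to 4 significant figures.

125.0 kt

1 m/s = 1.94384 kt, so 64.3 × 1.94384 = 125.0 kt.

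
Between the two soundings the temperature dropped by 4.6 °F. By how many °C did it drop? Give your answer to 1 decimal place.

2.6 °C

A change of 1 °C equals a change of 1.8 °F: Δ°C = 4.6 × 0.5556 = 2.6 °C.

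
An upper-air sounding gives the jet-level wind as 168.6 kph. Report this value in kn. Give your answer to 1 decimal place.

91.0 kt

1 km/h = 0.539957 kt, so 168.6 × 0.539957 = 91.0 kt.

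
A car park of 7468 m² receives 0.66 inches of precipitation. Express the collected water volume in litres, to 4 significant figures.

Depth: 0.66 in × 25.4 = 16.764 mm.
1 mm over 1 m² is 1 L, so volume = 16.764 × 7468 = 125193.55 L ≈ 125200 L.

125200 litres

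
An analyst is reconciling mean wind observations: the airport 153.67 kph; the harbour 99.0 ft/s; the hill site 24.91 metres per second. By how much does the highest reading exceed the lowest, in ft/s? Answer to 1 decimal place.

the airport: 153.67 km/h = 140.046 ft/s.
the hill site: 24.91 m/s = 81.726 ft/s.
Spread: 140.046 − 81.726 = 58.3 ft/s.

58.3 ft/s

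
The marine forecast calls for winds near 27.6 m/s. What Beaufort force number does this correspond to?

Beaufort force 10

27.6 m/s lies in the Beaufort 10 band (storm, 24.5–28.4 m/s).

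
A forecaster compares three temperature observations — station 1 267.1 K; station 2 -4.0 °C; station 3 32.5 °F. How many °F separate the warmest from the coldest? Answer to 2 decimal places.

11.39 °F

station 1: 267.1 K = -6.050 °C.
station 3: 32.5 °F = 0.278 °C.
Spread: 0.278 − (-6.050) = 6.328 °C = 11.39 °F.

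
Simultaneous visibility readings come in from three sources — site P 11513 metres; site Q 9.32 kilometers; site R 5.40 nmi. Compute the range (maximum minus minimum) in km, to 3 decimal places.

site P: 11513 m = 11.51300 km.
site R: 5.40 nmi = 10.00080 km.
Spread: 11.51300 − 9.32000 = 2.193 km.

2.193 km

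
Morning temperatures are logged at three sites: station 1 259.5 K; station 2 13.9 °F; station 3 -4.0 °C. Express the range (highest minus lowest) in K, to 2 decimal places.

9.65 K

station 1: 259.5 K = -13.650 °C.
station 2: 13.9 °F = -10.056 °C.
Spread: (-4.000) − (-13.650) = 9.650 °C.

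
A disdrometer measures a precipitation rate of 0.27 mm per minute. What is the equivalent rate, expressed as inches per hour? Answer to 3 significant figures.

0.27 mm/minute × 0.0393701 in/mm × 60 minute/hour = 0.638 in/hour.

0.638 in/hour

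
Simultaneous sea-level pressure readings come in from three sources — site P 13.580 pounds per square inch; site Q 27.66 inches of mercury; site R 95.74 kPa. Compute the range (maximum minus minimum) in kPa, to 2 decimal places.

site P: 13.580 psi = 93.6308 kPa.
site Q: 27.66 inHg = 93.6675 kPa.
Spread: 95.7400 − 93.6308 = 2.11 kPa.

2.11 kPa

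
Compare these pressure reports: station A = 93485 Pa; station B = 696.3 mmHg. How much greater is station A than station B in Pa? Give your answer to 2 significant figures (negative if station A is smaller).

650 Pa

station B: 696.3 mmHg = 92832.38 Pa.
Difference: 93485.00 − 92832.38 = 650 Pa.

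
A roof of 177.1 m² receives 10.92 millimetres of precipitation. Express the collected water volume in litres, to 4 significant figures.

1 mm over 1 m² is 1 L, so volume = 10.92 × 177.1 = 1933.932 L ≈ 1934 L.

1934 litres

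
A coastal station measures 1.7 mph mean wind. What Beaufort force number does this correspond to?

1.7 mph = 0.8 m/s, which is Beaufort 1 (light air, 0.3–1.5 m/s).

Beaufort force 1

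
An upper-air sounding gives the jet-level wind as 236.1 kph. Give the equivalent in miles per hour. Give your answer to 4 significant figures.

1 km/h = 0.621371 mph, so 236.1 × 0.621371 = 146.7 mph.

146.7 mph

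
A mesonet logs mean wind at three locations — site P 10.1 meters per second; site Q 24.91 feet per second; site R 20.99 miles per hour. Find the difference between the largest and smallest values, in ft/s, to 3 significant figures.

8.23 ft/s

site P: 10.1 m/s = 33.1365 ft/s.
site R: 20.99 mph = 30.7853 ft/s.
Spread: 33.1365 − 24.9100 = 8.23 ft/s.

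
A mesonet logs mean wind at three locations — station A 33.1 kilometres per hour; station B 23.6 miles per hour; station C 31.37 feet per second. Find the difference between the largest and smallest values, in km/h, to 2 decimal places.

4.88 km/h

station B: 23.6 mph = 37.9805 km/h.
station C: 31.37 ft/s = 34.4217 km/h.
Spread: 37.9805 − 33.1000 = 4.88 km/h.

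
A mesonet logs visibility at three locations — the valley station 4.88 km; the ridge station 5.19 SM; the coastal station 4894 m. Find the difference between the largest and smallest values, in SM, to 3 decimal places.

2.158 SM

the valley station: 4.88 km = 3.03229 SM.
the coastal station: 4894 m = 3.04099 SM.
Spread: 5.19000 − 3.03229 = 2.158 SM.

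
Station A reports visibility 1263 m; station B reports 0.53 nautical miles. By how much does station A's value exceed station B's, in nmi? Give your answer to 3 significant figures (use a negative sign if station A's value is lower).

station A: 1263 m = 0.68197 nmi.
Difference: 0.68197 − 0.53000 = 0.152 nmi.

0.152 nmi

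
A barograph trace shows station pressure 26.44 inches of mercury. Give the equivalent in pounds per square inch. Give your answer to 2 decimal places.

12.99 psi

1 inHg = 0.491154 psi, so 26.44 × 0.491154 = 12.99 psi.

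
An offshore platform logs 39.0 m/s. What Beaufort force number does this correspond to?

Beaufort force 12

39.0 m/s lies in the Beaufort 12 band (hurricane force, ≥32.7 m/s).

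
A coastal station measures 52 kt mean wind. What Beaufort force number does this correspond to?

Beaufort force 10

52 kt lies in the Beaufort 10 band (storm, 48–55 kt).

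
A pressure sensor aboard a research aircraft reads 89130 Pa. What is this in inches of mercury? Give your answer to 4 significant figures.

26.32 inHg

1 Pa = 0.0002953 inHg, so 89130 × 0.0002953 = 26.32 inHg.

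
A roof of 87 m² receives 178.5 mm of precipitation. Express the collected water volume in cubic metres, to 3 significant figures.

15.5 cubic metres

1 mm over 1 m² is 1 L, so volume = 178.5 × 87 = 15529.5 L = 15.5 m³.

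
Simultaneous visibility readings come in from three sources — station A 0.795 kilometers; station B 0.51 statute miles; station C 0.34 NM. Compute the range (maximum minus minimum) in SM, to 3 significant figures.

station A: 0.795 km = 0.49399 SM.
station C: 0.34 nmi = 0.39127 SM.
Spread: 0.51000 − 0.39127 = 0.119 SM.

0.119 SM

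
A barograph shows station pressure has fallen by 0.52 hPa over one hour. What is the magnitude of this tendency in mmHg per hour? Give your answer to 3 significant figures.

0.52 hPa / 1 h × 0.750062 mmHg/hPa = 0.390 mmHg/h.

0.390 mmHg per hour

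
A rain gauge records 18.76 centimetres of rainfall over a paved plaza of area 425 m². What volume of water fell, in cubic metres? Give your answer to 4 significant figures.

Depth: 18.76 cm × 10 = 187.6 mm.
1 mm over 1 m² is 1 L, so volume = 187.6 × 425 = 79730 L = 79.73 m³.

79.73 cubic metres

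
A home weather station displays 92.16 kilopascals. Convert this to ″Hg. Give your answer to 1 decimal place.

27.2 inHg

1 kPa = 0.2953 inHg, so 92.16 × 0.2953 = 27.2 inHg.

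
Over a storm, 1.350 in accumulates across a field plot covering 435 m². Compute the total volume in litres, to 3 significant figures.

Depth: 1.350 in × 25.4 = 34.29 mm.
1 mm over 1 m² is 1 L, so volume = 34.29 × 435 = 14916.15 L ≈ 14900 L.

14900 litres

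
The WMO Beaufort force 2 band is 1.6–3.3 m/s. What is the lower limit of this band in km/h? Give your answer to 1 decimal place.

1.6–3.3 m/s × 3.6 = 5.8–11.9 km/h.

5.8 km/h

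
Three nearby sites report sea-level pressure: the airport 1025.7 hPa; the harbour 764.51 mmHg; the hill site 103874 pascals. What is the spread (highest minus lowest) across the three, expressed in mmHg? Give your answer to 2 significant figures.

the airport: 1025.7 hPa = 769.34 mmHg.
the hill site: 103874 Pa = 779.12 mmHg.
Spread: 779.12 − 764.51 = 15 mmHg.

15 mmHg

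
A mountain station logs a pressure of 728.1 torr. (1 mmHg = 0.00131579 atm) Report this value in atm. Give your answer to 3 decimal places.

1 mmHg = 0.00131579 atm, so 728.1 × 0.00131579 = 0.958 atm.

0.958 atm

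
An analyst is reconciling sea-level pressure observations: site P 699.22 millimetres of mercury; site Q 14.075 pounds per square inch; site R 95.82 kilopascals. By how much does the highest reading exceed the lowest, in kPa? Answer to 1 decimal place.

3.8 kPa

site P: 699.22 mmHg = 93.222 kPa.
site Q: 14.075 psi = 97.044 kPa.
Spread: 97.044 − 93.222 = 3.8 kPa.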